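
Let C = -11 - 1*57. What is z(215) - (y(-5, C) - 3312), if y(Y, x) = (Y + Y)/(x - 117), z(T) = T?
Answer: 130497/37 ≈ 3526.9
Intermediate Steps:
C = -68 (C = -11 - 57 = -68)
y(Y, x) = 2*Y/(-117 + x) (y(Y, x) = (2*Y)/(-117 + x) = 2*Y/(-117 + x))
z(215) - (y(-5, C) - 3312) = 215 - (2*(-5)/(-117 - 68) - 3312) = 215 - (2*(-5)/(-185) - 3312) = 215 - (2*(-5)*(-1/185) - 3312) = 215 - (2/37 - 3312) = 215 - 1*(-122542/37) = 215 + 122542/37 = 130497/37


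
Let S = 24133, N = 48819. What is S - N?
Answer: -24686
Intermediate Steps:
S - N = 24133 - 1*48819 = 24133 - 48819 = -24686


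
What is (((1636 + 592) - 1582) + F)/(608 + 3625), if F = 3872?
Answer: 1506/1411 ≈ 1.0673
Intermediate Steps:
(((1636 + 592) - 1582) + F)/(608 + 3625) = (((1636 + 592) - 1582) + 3872)/(608 + 3625) = ((2228 - 1582) + 3872)/4233 = (646 + 3872)*(1/4233) = 4518*(1/4233) = 1506/1411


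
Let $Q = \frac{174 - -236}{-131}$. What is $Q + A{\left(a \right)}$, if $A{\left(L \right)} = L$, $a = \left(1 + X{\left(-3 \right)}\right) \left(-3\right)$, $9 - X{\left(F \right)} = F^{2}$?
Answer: $- \frac{803}{131} \approx -6.1298$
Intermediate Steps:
$X{\left(F \right)} = 9 - F^{2}$
$a = -3$ ($a = \left(1 + \left(9 - \left(-3\right)^{2}\right)\right) \left(-3\right) = \left(1 + \left(9 - 9\right)\right) \left(-3\right) = \left(1 + 0\right) \left(-3\right) = 1 \left(-3\right) = -3$)
$Q = - \frac{410}{131}$ ($Q = \left(174 + 236\right) \left(- \frac{1}{131}\right) = 410 \left(- \frac{1}{131}\right) = - \frac{410}{131} \approx -3.1298$)
$Q + A{\left(a \right)} = - \frac{410}{131} - 3 = - \frac{803}{131}$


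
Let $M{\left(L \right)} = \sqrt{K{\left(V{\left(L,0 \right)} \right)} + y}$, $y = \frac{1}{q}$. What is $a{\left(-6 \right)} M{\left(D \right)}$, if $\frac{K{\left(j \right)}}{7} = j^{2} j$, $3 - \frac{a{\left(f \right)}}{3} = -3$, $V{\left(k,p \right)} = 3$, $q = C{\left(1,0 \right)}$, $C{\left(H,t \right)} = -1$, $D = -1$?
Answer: $36 \sqrt{47} \approx 246.8$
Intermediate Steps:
$q = -1$
$a{\left(f \right)} = 18$ ($a{\left(f \right)} = 9 - -9 = 9 + 9 = 18$)
$y = -1$ ($y = \frac{1}{-1} = -1$)
$K{\left(j \right)} = 7 j^{3}$ ($K{\left(j \right)} = 7 j^{2} j = 7 j^{3}$)
$M{\left(L \right)} = 2 \sqrt{47}$ ($M{\left(L \right)} = \sqrt{7 \cdot 3^{3} - 1} = \sqrt{7 \cdot 27 - 1} = \sqrt{189 - 1} = \sqrt{188} = 2 \sqrt{47}$)
$a{\left(-6 \right)} M{\left(D \right)} = 18 \cdot 2 \sqrt{47} = 36 \sqrt{47}$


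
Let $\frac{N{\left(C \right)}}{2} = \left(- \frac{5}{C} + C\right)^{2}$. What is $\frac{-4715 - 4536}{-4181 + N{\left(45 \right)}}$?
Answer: $\frac{749331}{12229} \approx 61.275$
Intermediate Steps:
$N{\left(C \right)} = 2 \left(C - \frac{5}{C}\right)^{2}$ ($N{\left(C \right)} = 2 \left(- \frac{5}{C} + C\right)^{2} = 2 \left(C - \frac{5}{C}\right)^{2}$)
$\frac{-4715 - 4536}{-4181 + N{\left(45 \right)}} = \frac{-4715 - 4536}{-4181 + \frac{2 \left(-5 + 45^{2}\right)^{2}}{2025}} = - \frac{9251}{-4181 + 2 \cdot \frac{1}{2025} \left(-5 + 2025\right)^{2}} = - \frac{9251}{-4181 + 2 \cdot \frac{1}{2025} \cdot 2020^{2}} = - \frac{9251}{-4181 + 2 \cdot \frac{1}{2025} \cdot 4080400} = - \frac{9251}{-4181 + \frac{326432}{81}} = - \frac{9251}{- \frac{12229}{81}} = \left(-9251\right) \left(- \frac{81}{12229}\right) = \frac{749331}{12229}$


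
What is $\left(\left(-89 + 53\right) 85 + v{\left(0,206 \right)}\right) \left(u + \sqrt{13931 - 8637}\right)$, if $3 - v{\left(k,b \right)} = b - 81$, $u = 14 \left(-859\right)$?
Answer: $38266732 - 3182 \sqrt{5294} \approx 3.8035 \cdot 10^{7}$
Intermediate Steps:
$u = -12026$
$v{\left(k,b \right)} = 84 - b$ ($v{\left(k,b \right)} = 3 - \left(b - 81\right) = 3 - \left(-81 + b\right) = 84 - b$)
$\left(\left(-89 + 53\right) 85 + v{\left(0,206 \right)}\right) \left(u + \sqrt{13931 - 8637}\right) = \left(\left(-89 + 53\right) 85 + \left(84 - 206\right)\right) \left(-12026 + \sqrt{13931 - 8637}\right) = \left(\left(-36\right) 85 + \left(84 - 206\right)\right) \left(-12026 + \sqrt{5294}\right) = \left(-3060 - 122\right) \left(-12026 + \sqrt{5294}\right) = - 3182 \left(-12026 + \sqrt{5294}\right) = 38266732 - 3182 \sqrt{5294}$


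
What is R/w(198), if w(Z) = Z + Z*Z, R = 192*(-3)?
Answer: -32/2189 ≈ -0.014619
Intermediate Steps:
R = -576
w(Z) = Z + Z²
R/w(198) = -576*1/(198*(1 + 198)) = -576/(198*199) = -576/39402 = -576*1/39402 = -32/2189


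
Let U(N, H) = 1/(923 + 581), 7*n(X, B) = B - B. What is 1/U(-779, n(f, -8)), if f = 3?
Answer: 1504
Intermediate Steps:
n(X, B) = 0 (n(X, B) = (B - B)/7 = (⅐)*0 = 0)
U(N, H) = 1/1504
1/U(-779, n(f, -8)) = 1/(1/1504) = 1504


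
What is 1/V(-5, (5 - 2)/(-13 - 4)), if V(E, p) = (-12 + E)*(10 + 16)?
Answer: -1/442 ≈ -0.0022624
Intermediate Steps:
V(E, p) = -312 + 26*E (V(E, p) = (-12 + E)*26 = -312 + 26*E)
1/V(-5, (5 - 2)/(-13 - 4)) = 1/(-312 + 26*(-5)) = 1/(-312 - 130) = 1/(-442) = -1/442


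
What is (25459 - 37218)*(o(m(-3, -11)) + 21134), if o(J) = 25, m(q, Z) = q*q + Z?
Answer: -248808681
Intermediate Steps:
m(q, Z) = Z + q² (m(q, Z) = q² + Z = Z + q²)
(25459 - 37218)*(o(m(-3, -11)) + 21134) = (25459 - 37218)*(25 + 21134) = -11759*21159 = -248808681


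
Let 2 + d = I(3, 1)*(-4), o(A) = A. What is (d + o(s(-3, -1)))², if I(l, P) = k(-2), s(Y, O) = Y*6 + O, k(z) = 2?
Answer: 841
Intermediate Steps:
s(Y, O) = O + 6*Y (s(Y, O) = 6*Y + O = O + 6*Y)
I(l, P) = 2
d = -10 (d = -2 + 2*(-4) = -2 - 8 = -10)
(d + o(s(-3, -1)))² = (-10 + (-1 + 6*(-3)))² = (-10 + (-1 - 18))² = (-10 - 19)² = (-29)² = 841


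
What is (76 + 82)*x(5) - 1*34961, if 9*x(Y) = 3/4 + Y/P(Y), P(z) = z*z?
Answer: -3144989/90 ≈ -34944.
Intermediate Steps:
P(z) = z²
x(Y) = 1/12 + 1/(9*Y) (x(Y) = (3/4 + Y/(Y²))/9 = (3*(¼) + Y/Y²)/9 = (¾ + 1/Y)/9 = 1/12 + 1/(9*Y))
(76 + 82)*x(5) - 1*34961 = (76 + 82)*((1/36)*(4 + 3*5)/5) - 1*34961 = 158*((1/36)*(⅕)*(4 + 15)) - 34961 = 158*((1/36)*(⅕)*19) - 34961 = 158*(19/180) - 34961 = 1501/90 - 34961 = -3144989/90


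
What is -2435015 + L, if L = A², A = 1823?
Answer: 888314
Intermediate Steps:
L = 3323329 (L = 1823² = 3323329)
-2435015 + L = -2435015 + 3323329 = 888314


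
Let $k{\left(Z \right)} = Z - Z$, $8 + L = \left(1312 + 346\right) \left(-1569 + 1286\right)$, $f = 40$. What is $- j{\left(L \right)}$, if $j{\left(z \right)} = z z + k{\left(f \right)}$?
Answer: $-220169285284$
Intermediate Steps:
$L = -469222$ ($L = -8 + \left(1312 + 346\right) \left(-1569 + 1286\right) = -8 + 1658 \left(-283\right) = -8 - 469214 = -469222$)
$k{\left(Z \right)} = 0$
$j{\left(z \right)} = z^{2}$ ($j{\left(z \right)} = z z + 0 = z^{2} + 0 = z^{2}$)
$- j{\left(L \right)} = - \left(-469222\right)^{2} = \left(-1\right) 220169285284 = -220169285284$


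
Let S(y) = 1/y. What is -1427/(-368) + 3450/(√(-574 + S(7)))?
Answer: 1427/368 - 1150*I*√28119/1339 ≈ 3.8777 - 144.02*I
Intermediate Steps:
-1427/(-368) + 3450/(√(-574 + S(7))) = -1427/(-368) + 3450/(√(-574 + 1/7)) = -1427*(-1/368) + 3450/(√(-574 + ⅐)) = 1427/368 + 3450/(√(-4017/7)) = 1427/368 + 3450/((I*√28119/7)) = 1427/368 + 3450*(-I*√28119/4017) = 1427/368 - 1150*I*√28119/1339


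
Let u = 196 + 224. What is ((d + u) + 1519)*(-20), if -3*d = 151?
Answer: -113320/3 ≈ -37773.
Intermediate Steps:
d = -151/3 (d = -⅓*151 = -151/3 ≈ -50.333)
u = 420
((d + u) + 1519)*(-20) = ((-151/3 + 420) + 1519)*(-20) = (1109/3 + 1519)*(-20) = (5666/3)*(-20) = -113320/3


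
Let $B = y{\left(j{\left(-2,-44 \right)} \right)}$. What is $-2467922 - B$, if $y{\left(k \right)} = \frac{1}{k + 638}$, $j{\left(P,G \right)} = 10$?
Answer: $- \frac{1599213457}{648} \approx -2.4679 \cdot 10^{6}$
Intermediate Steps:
$y{\left(k \right)} = \frac{1}{638 + k}$
$B = \frac{1}{648}$ ($B = \frac{1}{638 + 10} = \frac{1}{648} \approx 0.0015432$)
$-2467922 - B = -2467922 - \frac{1}{648} = - \frac{1599213457}{648}$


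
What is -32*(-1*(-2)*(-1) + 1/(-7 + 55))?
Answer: 190/3 ≈ 63.333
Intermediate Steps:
-32*(-1*(-2)*(-1) + 1/(-7 + 55)) = -32*(2*(-1) + 1/48) = -32*(-2 + 1/48) = -32*(-95/48) = 190/3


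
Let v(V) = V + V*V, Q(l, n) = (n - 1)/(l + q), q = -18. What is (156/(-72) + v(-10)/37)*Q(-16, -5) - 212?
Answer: -266637/1258 ≈ -211.95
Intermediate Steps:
Q(l, n) = (-1 + n)/(-18 + l) (Q(l, n) = (n - 1)/(l - 18) = (-1 + n)/(-18 + l))
v(V) = V + V²
(156/(-72) + v(-10)/37)*Q(-16, -5) - 212 = (156/(-72) - 10*(1 - 10)/37)*((-1 - 5)/(-18 - 16)) - 212 = (156*(-1/72) - 10*(-9)*(1/37))*(-6/(-34)) - 212 = (-13/6 + 90*(1/37))*(-1/34*(-6)) - 212 = (-13/6 + 90/37)*(3/17) - 212 = (59/222)*(3/17) - 212 = 59/1258 - 212 = -266637/1258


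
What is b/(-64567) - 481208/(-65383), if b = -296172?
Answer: 50434770812/4221584161 ≈ 11.947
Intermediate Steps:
b/(-64567) - 481208/(-65383) = -296172/(-64567) - 481208/(-65383) = -296172*(-1/64567) - 481208*(-1/65383) = 296172/64567 + 481208/65383 = 50434770812/4221584161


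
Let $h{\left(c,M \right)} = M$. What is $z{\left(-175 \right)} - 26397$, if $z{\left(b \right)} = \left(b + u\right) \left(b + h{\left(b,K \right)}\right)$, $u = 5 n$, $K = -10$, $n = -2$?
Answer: $7828$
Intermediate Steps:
$u = -10$ ($u = 5 \left(-2\right) = -10$)
$z{\left(b \right)} = \left(-10 + b\right)^{2}$ ($z{\left(b \right)} = \left(b - 10\right) \left(b - 10\right) = \left(-10 + b\right) \left(-10 + b\right) = \left(-10 + b\right)^{2}$)
$z{\left(-175 \right)} - 26397 = \left(100 + \left(-175\right)^{2} - -3500\right) - 26397 = \left(100 + 30625 + 3500\right) - 26397 = 34225 - 26397 = 7828$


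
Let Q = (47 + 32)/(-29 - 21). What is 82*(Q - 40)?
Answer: -85239/25 ≈ -3409.6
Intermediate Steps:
Q = -79/50 (Q = 79/(-50) = 79*(-1/50) = -79/50 ≈ -1.5800)
82*(Q - 40) = 82*(-79/50 - 40) = 82*(-2079/50) = -85239/25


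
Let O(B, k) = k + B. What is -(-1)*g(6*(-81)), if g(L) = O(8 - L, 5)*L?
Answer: -242514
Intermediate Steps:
O(B, k) = B + k
g(L) = L*(13 - L) (g(L) = ((8 - L) + 5)*L = (13 - L)*L = L*(13 - L))
-(-1)*g(6*(-81)) = -(-1)*(6*(-81))*(13 - 6*(-81)) = -(-1)*(-486*(13 - 1*(-486))) = -(-1)*(-486*(13 + 486)) = -(-1)*(-486*499) = -(-1)*(-242514) = -1*242514 = -242514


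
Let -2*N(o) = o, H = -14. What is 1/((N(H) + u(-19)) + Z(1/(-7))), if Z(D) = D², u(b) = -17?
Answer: -49/489 ≈ -0.10020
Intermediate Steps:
N(o) = -o/2
1/((N(H) + u(-19)) + Z(1/(-7))) = 1/((-½*(-14) - 17) + (1/(-7))²) = 1/((7 - 17) + (-⅐)²) = 1/(-10 + 1/49) = 1/(-489/49) = -49/489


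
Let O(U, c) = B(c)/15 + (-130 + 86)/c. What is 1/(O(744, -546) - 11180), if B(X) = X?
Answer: -1365/15310276 ≈ -8.9156e-5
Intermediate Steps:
O(U, c) = -44/c + c/15 (O(U, c) = c/15 + (-130 + 86)/c = c*(1/15) - 44/c = c/15 - 44/c = -44/c + c/15)
1/(O(744, -546) - 11180) = 1/((-44/(-546) + (1/15)*(-546)) - 11180) = 1/((-44*(-1/546) - 182/5) - 11180) = 1/((22/273 - 182/5) - 11180) = 1/(-49576/1365 - 11180) = 1/(-15310276/1365) = -1365/15310276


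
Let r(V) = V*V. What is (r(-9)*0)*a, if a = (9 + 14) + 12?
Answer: 0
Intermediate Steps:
r(V) = V**2
a = 35 (a = 23 + 12 = 35)
(r(-9)*0)*a = ((-9)**2*0)*35 = (81*0)*35 = 0*35 = 0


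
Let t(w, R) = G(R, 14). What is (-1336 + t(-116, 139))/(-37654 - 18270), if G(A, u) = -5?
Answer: 1341/55924 ≈ 0.023979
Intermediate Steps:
t(w, R) = -5
(-1336 + t(-116, 139))/(-37654 - 18270) = (-1336 - 5)/(-37654 - 18270) = -1341/(-55924) = -1341*(-1/55924) = 1341/55924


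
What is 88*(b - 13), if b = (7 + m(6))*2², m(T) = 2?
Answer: 2024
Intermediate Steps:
b = 36 (b = (7 + 2)*2² = 9*4 = 36)
88*(b - 13) = 88*(36 - 13) = 88*23 = 2024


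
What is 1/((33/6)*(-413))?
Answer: -2/4543 ≈ -0.00044024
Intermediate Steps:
1/((33/6)*(-413)) = 1/((33*(⅙))*(-413)) = 1/((11/2)*(-413)) = 1/(-4543/2) = -2/4543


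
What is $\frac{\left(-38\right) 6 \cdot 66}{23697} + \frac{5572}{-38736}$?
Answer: $- \frac{19859417}{25497972} \approx -0.77886$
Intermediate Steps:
$\frac{\left(-38\right) 6 \cdot 66}{23697} + \frac{5572}{-38736} = \left(-228\right) 66 \cdot \frac{1}{23697} + 5572 \left(- \frac{1}{38736}\right) = \left(-15048\right) \frac{1}{23697} - \frac{1393}{9684} = - \frac{1672}{2633} - \frac{1393}{9684} = - \frac{19859417}{25497972}$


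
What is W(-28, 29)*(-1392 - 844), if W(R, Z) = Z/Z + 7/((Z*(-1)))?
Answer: -49192/29 ≈ -1696.3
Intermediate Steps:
W(R, Z) = 1 - 7/Z (W(R, Z) = 1 + 7/((-Z)) = 1 + 7*(-1/Z) = 1 - 7/Z)
W(-28, 29)*(-1392 - 844) = ((-7 + 29)/29)*(-1392 - 844) = ((1/29)*22)*(-2236) = (22/29)*(-2236) = -49192/29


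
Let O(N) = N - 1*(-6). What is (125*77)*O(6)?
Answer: 115500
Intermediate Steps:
O(N) = 6 + N (O(N) = N + 6 = 6 + N)
(125*77)*O(6) = (125*77)*(6 + 6) = 9625*12 = 115500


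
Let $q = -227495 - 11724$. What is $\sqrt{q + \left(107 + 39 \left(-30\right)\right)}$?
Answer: $3 i \sqrt{26698} \approx 490.19 i$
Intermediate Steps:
$q = -239219$ ($q = -227495 - 11724 = -239219$)
$\sqrt{q + \left(107 + 39 \left(-30\right)\right)} = \sqrt{-239219 + \left(107 + 39 \left(-30\right)\right)} = \sqrt{-239219 + \left(107 - 1170\right)} = \sqrt{-239219 - 1063} = \sqrt{-240282} = 3 i \sqrt{26698}$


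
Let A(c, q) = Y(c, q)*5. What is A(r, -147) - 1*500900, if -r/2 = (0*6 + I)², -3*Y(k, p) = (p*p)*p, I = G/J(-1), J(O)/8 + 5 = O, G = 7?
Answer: 4793305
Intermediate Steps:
J(O) = -40 + 8*O
I = -7/48 (I = 7/(-40 + 8*(-1)) = 7/(-40 - 8) = 7/(-48) = 7*(-1/48) = -7/48 ≈ -0.14583)
Y(k, p) = -p³/3 (Y(k, p) = -p*p*p/3 = -p²*p/3 = -p³/3)
r = -49/1152 (r = -2*(0*6 - 7/48)² = -2*(0 - 7/48)² = -2*(-7/48)² = -2*49/2304 = -49/1152 ≈ -0.042535)
A(c, q) = -5*q³/3 (A(c, q) = -q³/3*5 = -5*q³/3)
A(r, -147) - 1*500900 = -5/3*(-147)³ - 1*500900 = -5/3*(-3176523) - 500900 = 5294205 - 500900 = 4793305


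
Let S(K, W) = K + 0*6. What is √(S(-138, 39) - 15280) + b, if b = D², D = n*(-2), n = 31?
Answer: 3844 + I*√15418 ≈ 3844.0 + 124.17*I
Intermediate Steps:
S(K, W) = K (S(K, W) = K + 0 = K)
D = -62 (D = 31*(-2) = -62)
b = 3844 (b = (-62)² = 3844)
√(S(-138, 39) - 15280) + b = √(-138 - 15280) + 3844 = √(-15418) + 3844 = I*√15418 + 3844 = 3844 + I*√15418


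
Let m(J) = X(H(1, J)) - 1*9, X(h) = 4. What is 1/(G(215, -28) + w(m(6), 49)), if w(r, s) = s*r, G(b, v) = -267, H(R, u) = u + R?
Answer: -1/512 ≈ -0.0019531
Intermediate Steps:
H(R, u) = R + u
m(J) = -5 (m(J) = 4 - 1*9 = 4 - 9 = -5)
w(r, s) = r*s
1/(G(215, -28) + w(m(6), 49)) = 1/(-267 - 5*49) = 1/(-267 - 245) = 1/(-512) = -1/512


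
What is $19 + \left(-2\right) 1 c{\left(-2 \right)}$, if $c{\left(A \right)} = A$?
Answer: $23$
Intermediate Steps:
$19 + \left(-2\right) 1 c{\left(-2 \right)} = 19 + \left(-2\right) 1 \left(-2\right) = 19 - -4 = 19 + 4 = 23$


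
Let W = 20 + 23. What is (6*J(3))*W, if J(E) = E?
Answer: 774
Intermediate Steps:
W = 43
(6*J(3))*W = (6*3)*43 = 18*43 = 774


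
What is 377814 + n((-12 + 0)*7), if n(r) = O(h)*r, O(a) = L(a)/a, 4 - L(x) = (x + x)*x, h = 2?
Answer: 377982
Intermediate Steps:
L(x) = 4 - 2*x² (L(x) = 4 - (x + x)*x = 4 - 2*x*x = 4 - 2*x²)
O(a) = (4 - 2*a²)/a
n(r) = -2*r (n(r) = (-2*2 + 4/2)*r = (-4 + 4*(½))*r = (-4 + 2)*r = -2*r)
377814 + n((-12 + 0)*7) = 377814 - 2*(-12 + 0)*7 = 377814 - (-24)*7 = 377814 - 2*(-84) = 377814 + 168 = 377982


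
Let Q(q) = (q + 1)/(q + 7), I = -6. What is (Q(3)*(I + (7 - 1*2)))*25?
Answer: -10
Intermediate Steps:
Q(q) = (1 + q)/(7 + q)
(Q(3)*(I + (7 - 1*2)))*25 = (((1 + 3)/(7 + 3))*(-6 + (7 - 1*2)))*25 = ((4/10)*(-6 + (7 - 2)))*25 = (((⅒)*4)*(-6 + 5))*25 = ((⅖)*(-1))*25 = -⅖*25 = -10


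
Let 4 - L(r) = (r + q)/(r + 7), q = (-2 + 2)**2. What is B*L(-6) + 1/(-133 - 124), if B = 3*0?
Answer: -1/257 ≈ -0.0038911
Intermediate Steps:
B = 0
q = 0 (q = 0**2 = 0)
L(r) = 4 - r/(7 + r) (L(r) = 4 - (r + 0)/(r + 7) = 4 - r/(7 + r))
B*L(-6) + 1/(-133 - 124) = 0*((28 + 3*(-6))/(7 - 6)) + 1/(-133 - 124) = 0*((28 - 18)/1) + 1/(-257) = 0*(1*10) - 1/257 = 0*10 - 1/257 = 0 - 1/257 = -1/257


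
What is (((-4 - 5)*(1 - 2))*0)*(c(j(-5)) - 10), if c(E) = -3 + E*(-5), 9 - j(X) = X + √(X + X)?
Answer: 0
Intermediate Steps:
j(X) = 9 - X - √2*√X (j(X) = 9 - (X + √(X + X)) = 9 - (X + √(2*X)) = 9 - (X + √2*√X) = 9 + (-X - √2*√X) = 9 - X - √2*√X)
c(E) = -3 - 5*E
(((-4 - 5)*(1 - 2))*0)*(c(j(-5)) - 10) = (((-4 - 5)*(1 - 2))*0)*((-3 - 5*(9 - 1*(-5) - √2*√(-5))) - 10) = (-9*(-1)*0)*((-3 - 5*(9 + 5 - √2*I*√5)) - 10) = (9*0)*((-3 - 5*(9 + 5 - I*√10)) - 10) = 0*((-3 - 5*(14 - I*√10)) - 10) = 0*((-3 + (-70 + 5*I*√10)) - 10) = 0*((-73 + 5*I*√10) - 10) = 0*(-83 + 5*I*√10) = 0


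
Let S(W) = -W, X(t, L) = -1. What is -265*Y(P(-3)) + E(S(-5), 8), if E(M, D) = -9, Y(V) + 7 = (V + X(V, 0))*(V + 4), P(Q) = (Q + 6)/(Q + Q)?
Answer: 12949/4 ≈ 3237.3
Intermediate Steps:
P(Q) = (6 + Q)/(2*Q) (P(Q) = (6 + Q)/((2*Q)) = (6 + Q)*(1/(2*Q)) = (6 + Q)/(2*Q))
Y(V) = -7 + (-1 + V)*(4 + V) (Y(V) = -7 + (V - 1)*(V + 4) = -7 + (-1 + V)*(4 + V))
-265*Y(P(-3)) + E(S(-5), 8) = -265*(-11 + ((1/2)*(6 - 3)/(-3))**2 + 3*((1/2)*(6 - 3)/(-3))) - 9 = -265*(-11 + ((1/2)*(-1/3)*3)**2 + 3*((1/2)*(-1/3)*3)) - 9 = -265*(-11 + (-1/2)**2 + 3*(-1/2)) - 9 = -265*(-11 + 1/4 - 3/2) - 9 = -265*(-49/4) - 9 = 12985/4 - 9 = 12949/4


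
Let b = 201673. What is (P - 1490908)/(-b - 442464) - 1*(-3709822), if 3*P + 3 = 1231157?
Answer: 7168904082412/1932411 ≈ 3.7098e+6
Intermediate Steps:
P = 1231154/3 (P = -1 + (⅓)*1231157 = -1 + 1231157/3 = 1231154/3 ≈ 4.1038e+5)
(P - 1490908)/(-b - 442464) - 1*(-3709822) = (1231154/3 - 1490908)/(-1*201673 - 442464) - 1*(-3709822) = -3241570/(3*(-201673 - 442464)) + 3709822 = -3241570/3/(-644137) + 3709822 = -3241570/3*(-1/644137) + 3709822 = 3241570/1932411 + 3709822 = 7168904082412/1932411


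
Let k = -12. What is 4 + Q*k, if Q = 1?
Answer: -8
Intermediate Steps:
4 + Q*k = 4 + 1*(-12) = 4 - 12 = -8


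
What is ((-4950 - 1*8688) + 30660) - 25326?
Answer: -8304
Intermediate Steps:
((-4950 - 1*8688) + 30660) - 25326 = ((-4950 - 8688) + 30660) - 25326 = (-13638 + 30660) - 25326 = 17022 - 25326 = -8304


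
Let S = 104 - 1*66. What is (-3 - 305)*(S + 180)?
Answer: -67144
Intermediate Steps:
S = 38 (S = 104 - 66 = 38)
(-3 - 305)*(S + 180) = (-3 - 305)*(38 + 180) = -308*218 = -67144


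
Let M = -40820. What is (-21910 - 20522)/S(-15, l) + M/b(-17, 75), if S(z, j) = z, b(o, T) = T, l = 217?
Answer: 34268/15 ≈ 2284.5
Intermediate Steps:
(-21910 - 20522)/S(-15, l) + M/b(-17, 75) = (-21910 - 20522)/(-15) - 40820/75 = -42432*(-1/15) - 40820*1/75 = 14144/5 - 8164/15 = 34268/15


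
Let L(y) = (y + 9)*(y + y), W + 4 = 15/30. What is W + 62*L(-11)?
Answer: 5449/2 ≈ 2724.5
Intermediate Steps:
W = -7/2 (W = -4 + 15/30 = -4 + 15*(1/30) = -4 + 1/2 = -7/2 ≈ -3.5000)
L(y) = 2*y*(9 + y) (L(y) = (9 + y)*(2*y) = 2*y*(9 + y))
W + 62*L(-11) = -7/2 + 62*(2*(-11)*(9 - 11)) = -7/2 + 62*(2*(-11)*(-2)) = -7/2 + 62*44 = -7/2 + 2728 = 5449/2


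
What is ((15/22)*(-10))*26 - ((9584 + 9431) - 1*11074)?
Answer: -89301/11 ≈ -8118.3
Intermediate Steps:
((15/22)*(-10))*26 - ((9584 + 9431) - 1*11074) = ((15*(1/22))*(-10))*26 - (19015 - 11074) = ((15/22)*(-10))*26 - 1*7941 = -75/11*26 - 7941 = -1950/11 - 7941 = -89301/11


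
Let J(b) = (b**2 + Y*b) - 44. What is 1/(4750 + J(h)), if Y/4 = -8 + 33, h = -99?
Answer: 1/4607 ≈ 0.00021706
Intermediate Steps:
Y = 100 (Y = 4*(-8 + 33) = 4*25 = 100)
J(b) = -44 + b**2 + 100*b (J(b) = (b**2 + 100*b) - 44 = -44 + b**2 + 100*b)
1/(4750 + J(h)) = 1/(4750 + (-44 + (-99)**2 + 100*(-99))) = 1/(4750 + (-44 + 9801 - 9900)) = 1/(4750 - 143) = 1/4607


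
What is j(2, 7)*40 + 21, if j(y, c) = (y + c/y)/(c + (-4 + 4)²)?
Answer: 367/7 ≈ 52.429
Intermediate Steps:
j(y, c) = (y + c/y)/c (j(y, c) = (y + c/y)/(c + 0²) = (y + c/y)/(c + 0) = (y + c/y)/c)
j(2, 7)*40 + 21 = (1/2 + 2/7)*40 + 21 = (½ + 2*(⅐))*40 + 21 = (½ + 2/7)*40 + 21 = (11/14)*40 + 21 = 220/7 + 21 = 367/7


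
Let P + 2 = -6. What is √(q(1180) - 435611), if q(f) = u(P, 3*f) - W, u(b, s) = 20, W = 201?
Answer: 4*I*√27237 ≈ 660.15*I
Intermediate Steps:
P = -8 (P = -2 - 6 = -8)
q(f) = -181 (q(f) = 20 - 1*201 = 20 - 201 = -181)
√(q(1180) - 435611) = √(-181 - 435611) = √(-435792) = 4*I*√27237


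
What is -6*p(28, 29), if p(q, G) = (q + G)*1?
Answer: -342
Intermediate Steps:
p(q, G) = G + q (p(q, G) = (G + q)*1 = G + q)
-6*p(28, 29) = -6*(29 + 28) = -6*57 = -342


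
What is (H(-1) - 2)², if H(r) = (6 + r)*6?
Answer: 784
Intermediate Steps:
H(r) = 36 + 6*r
(H(-1) - 2)² = ((36 + 6*(-1)) - 2)² = ((36 - 6) - 2)² = (30 - 2)² = 28² = 784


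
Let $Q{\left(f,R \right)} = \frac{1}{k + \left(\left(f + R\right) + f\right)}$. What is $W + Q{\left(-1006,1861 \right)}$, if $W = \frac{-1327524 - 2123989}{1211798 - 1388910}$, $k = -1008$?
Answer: $\frac{307702035}{15790216} \approx 19.487$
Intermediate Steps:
$Q{\left(f,R \right)} = \frac{1}{-1008 + R + 2 f}$ ($Q{\left(f,R \right)} = \frac{1}{-1008 + \left(\left(f + R\right) + f\right)} = \frac{1}{-1008 + \left(\left(R + f\right) + f\right)} = \frac{1}{-1008 + \left(R + 2 f\right)} = \frac{1}{-1008 + R + 2 f}$)
$W = \frac{265501}{13624}$ ($W = - \frac{3451513}{-177112} = \left(-3451513\right) \left(- \frac{1}{177112}\right) = \frac{265501}{13624} \approx 19.488$)
$W + Q{\left(-1006,1861 \right)} = \frac{265501}{13624} + \frac{1}{-1008 + 1861 + 2 \left(-1006\right)} = \frac{265501}{13624} + \frac{1}{-1008 + 1861 - 2012} = \frac{265501}{13624} + \frac{1}{-1159} = \frac{265501}{13624} - \frac{1}{1159} = \frac{307702035}{15790216}$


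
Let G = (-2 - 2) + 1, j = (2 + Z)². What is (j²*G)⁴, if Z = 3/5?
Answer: 53898745343837567121/152587890625 ≈ 3.5323e+8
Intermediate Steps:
Z = ⅗ (Z = 3*(⅕) = ⅗ ≈ 0.60000)
j = 169/25 (j = (2 + ⅗)² = (13/5)² = 169/25 ≈ 6.7600)
G = -3 (G = -4 + 1 = -3)
(j²*G)⁴ = ((169/25)²*(-3))⁴ = ((28561/625)*(-3))⁴ = (-85683/625)⁴ = 53898745343837567121/152587890625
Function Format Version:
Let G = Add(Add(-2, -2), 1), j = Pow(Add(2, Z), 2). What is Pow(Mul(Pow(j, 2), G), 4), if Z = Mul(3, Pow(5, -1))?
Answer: Rational(53898745343837567121, 152587890625) ≈ 3.5323e+8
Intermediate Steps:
Z = Rational(3, 5) (Z = Mul(3, Rational(1, 5)) = Rational(3, 5) ≈ 0.60000)
j = Rational(169, 25) (j = Pow(Add(2, Rational(3, 5)), 2) = Pow(Rational(13, 5), 2) = Rational(169, 25) ≈ 6.7600)
G = -3 (G = Add(-4, 1) = -3)
Pow(Mul(Pow(j, 2), G), 4) = Pow(Mul(Pow(Rational(169, 25), 2), -3), 4) = Pow(Mul(Rational(28561, 625), -3), 4) = Pow(Rational(-85683, 625), 4) = Rational(53898745343837567121, 152587890625)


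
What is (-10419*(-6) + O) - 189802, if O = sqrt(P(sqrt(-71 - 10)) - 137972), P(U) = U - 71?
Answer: -127288 + sqrt(-138043 + 9*I) ≈ -1.2729e+5 + 371.54*I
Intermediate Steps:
P(U) = -71 + U
O = sqrt(-138043 + 9*I) (O = sqrt((-71 + sqrt(-71 - 10)) - 137972) = sqrt((-71 + sqrt(-81)) - 137972) = sqrt((-71 + 9*I) - 137972) = sqrt(-138043 + 9*I) ≈ 0.012 + 371.54*I)
(-10419*(-6) + O) - 189802 = (-10419*(-6) + sqrt(-138043 + 9*I)) - 189802 = (62514 + sqrt(-138043 + 9*I)) - 189802 = -127288 + sqrt(-138043 + 9*I)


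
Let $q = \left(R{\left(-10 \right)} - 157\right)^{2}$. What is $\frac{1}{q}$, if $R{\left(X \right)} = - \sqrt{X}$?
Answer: $\frac{1}{\left(157 + i \sqrt{10}\right)^{2}} \approx 4.052 \cdot 10^{-5} - 1.633 \cdot 10^{-6} i$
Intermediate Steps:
$q = \left(-157 - i \sqrt{10}\right)^{2}$ ($q = \left(- \sqrt{-10} - 157\right)^{2} = \left(- i \sqrt{10} - 157\right)^{2} = \left(-157 - i \sqrt{10}\right)^{2} \approx 24639.0 + 992.96 i$)
$\frac{1}{q} = \frac{1}{\left(157 + i \sqrt{10}\right)^{2}}$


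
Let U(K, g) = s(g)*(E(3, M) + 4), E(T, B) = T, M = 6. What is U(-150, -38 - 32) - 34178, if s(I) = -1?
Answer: -34185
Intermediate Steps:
U(K, g) = -7 (U(K, g) = -(3 + 4) = -1*7 = -7)
U(-150, -38 - 32) - 34178 = -7 - 34178 = -34185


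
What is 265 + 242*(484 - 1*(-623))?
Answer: 268159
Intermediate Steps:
265 + 242*(484 - 1*(-623)) = 265 + 242*(484 + 623) = 265 + 242*1107 = 265 + 267894 = 268159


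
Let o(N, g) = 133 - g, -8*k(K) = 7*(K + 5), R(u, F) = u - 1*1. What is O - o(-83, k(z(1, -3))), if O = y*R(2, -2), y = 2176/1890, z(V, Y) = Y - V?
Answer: -1003391/7560 ≈ -132.72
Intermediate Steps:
R(u, F) = -1 + u (R(u, F) = u - 1 = -1 + u)
k(K) = -35/8 - 7*K/8 (k(K) = -7*(K + 5)/8 = -7*(5 + K)/8 = -(35 + 7*K)/8 = -35/8 - 7*K/8)
y = 1088/945 (y = 2176*(1/1890) = 1088/945 ≈ 1.1513)
O = 1088/945 (O = 1088*(-1 + 2)/945 = (1088/945)*1 = 1088/945 ≈ 1.1513)
O - o(-83, k(z(1, -3))) = 1088/945 - (133 - (-35/8 - 7*(-3 - 1*1)/8)) = 1088/945 - (133 - (-35/8 - 7*(-3 - 1)/8)) = 1088/945 - (133 - (-35/8 - 7/8*(-4))) = 1088/945 - (133 - (-35/8 + 7/2)) = 1088/945 - (133 - 1*(-7/8)) = 1088/945 - (133 + 7/8) = 1088/945 - 1*1071/8 = 1088/945 - 1071/8 = -1003391/7560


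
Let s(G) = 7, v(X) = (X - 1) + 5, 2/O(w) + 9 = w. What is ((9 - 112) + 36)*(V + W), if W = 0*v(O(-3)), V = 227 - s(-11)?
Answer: -14740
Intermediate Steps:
O(w) = 2/(-9 + w)
v(X) = 4 + X (v(X) = (-1 + X) + 5 = 4 + X)
V = 220 (V = 227 - 1*7 = 227 - 7 = 220)
W = 0 (W = 0*(4 + 2/(-9 - 3)) = 0*(4 + 2/(-12)) = 0*(4 + 2*(-1/12)) = 0*(4 - ⅙) = 0*(23/6) = 0)
((9 - 112) + 36)*(V + W) = ((9 - 112) + 36)*(220 + 0) = (-103 + 36)*220 = -67*220 = -14740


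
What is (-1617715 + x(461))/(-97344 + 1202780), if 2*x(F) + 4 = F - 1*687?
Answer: -808915/552718 ≈ -1.4635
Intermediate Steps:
x(F) = -691/2 + F/2 (x(F) = -2 + (F - 1*687)/2 = -2 + (F - 687)/2 = -2 + (-687 + F)/2 = -2 + (-687/2 + F/2) = -691/2 + F/2)
(-1617715 + x(461))/(-97344 + 1202780) = (-1617715 + (-691/2 + (1/2)*461))/(-97344 + 1202780) = (-1617715 + (-691/2 + 461/2))/1105436 = (-1617715 - 115)*(1/1105436) = -1617830*1/1105436 = -808915/552718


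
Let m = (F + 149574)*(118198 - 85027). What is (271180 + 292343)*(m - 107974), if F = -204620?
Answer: -1029014885233320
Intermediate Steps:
m = -1825930866 (m = (-204620 + 149574)*(118198 - 85027) = -55046*33171 = -1825930866)
(271180 + 292343)*(m - 107974) = (271180 + 292343)*(-1825930866 - 107974) = 563523*(-1826038840) = -1029014885233320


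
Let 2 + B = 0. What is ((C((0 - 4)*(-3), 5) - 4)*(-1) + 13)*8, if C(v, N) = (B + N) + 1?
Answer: 104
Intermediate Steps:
B = -2 (B = -2 + 0 = -2)
C(v, N) = -1 + N (C(v, N) = (-2 + N) + 1 = -1 + N)
((C((0 - 4)*(-3), 5) - 4)*(-1) + 13)*8 = (((-1 + 5) - 4)*(-1) + 13)*8 = ((4 - 4)*(-1) + 13)*8 = (0*(-1) + 13)*8 = (0 + 13)*8 = 13*8 = 104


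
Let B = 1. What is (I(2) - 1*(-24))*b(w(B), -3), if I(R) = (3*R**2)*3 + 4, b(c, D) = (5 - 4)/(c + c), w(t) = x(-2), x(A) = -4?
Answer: -8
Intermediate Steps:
w(t) = -4
b(c, D) = 1/(2*c)
I(R) = 4 + 9*R**2 (I(R) = 9*R**2 + 4 = 4 + 9*R**2)
(I(2) - 1*(-24))*b(w(B), -3) = ((4 + 9*2**2) - 1*(-24))*((1/2)/(-4)) = ((4 + 9*4) + 24)*((1/2)*(-1/4)) = ((4 + 36) + 24)*(-1/8) = (40 + 24)*(-1/8) = 64*(-1/8) = -8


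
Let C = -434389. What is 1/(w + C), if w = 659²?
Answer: -1/108 ≈ -0.0092593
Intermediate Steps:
w = 434281
1/(w + C) = 1/(434281 - 434389) = 1/(-108) = -1/108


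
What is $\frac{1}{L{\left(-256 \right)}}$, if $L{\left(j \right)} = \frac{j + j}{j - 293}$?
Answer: $\frac{549}{512} \approx 1.0723$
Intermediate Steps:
$L{\left(j \right)} = \frac{2 j}{-293 + j}$
$\frac{1}{L{\left(-256 \right)}} = \frac{1}{2 \left(-256\right) \frac{1}{-293 - 256}} = \frac{1}{2 \left(-256\right) \frac{1}{-549}} = \frac{1}{2 \left(-256\right) \left(- \frac{1}{549}\right)} = \frac{1}{\frac{512}{549}} = \frac{549}{512}$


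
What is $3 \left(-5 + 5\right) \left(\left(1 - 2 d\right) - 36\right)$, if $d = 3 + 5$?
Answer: $0$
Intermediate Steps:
$d = 8$
$3 \left(-5 + 5\right) \left(\left(1 - 2 d\right) - 36\right) = 3 \left(-5 + 5\right) \left(\left(1 - 16\right) - 36\right) = 3 \cdot 0 \left(\left(1 - 16\right) - 36\right) = 0 \left(-15 - 36\right) = 0 \left(-51\right) = 0$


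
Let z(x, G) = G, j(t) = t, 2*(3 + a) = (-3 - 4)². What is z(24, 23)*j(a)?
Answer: 989/2 ≈ 494.50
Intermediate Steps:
a = 43/2 (a = -3 + (-3 - 4)²/2 = -3 + (½)*(-7)² = -3 + (½)*49 = -3 + 49/2 = 43/2 ≈ 21.500)
z(24, 23)*j(a) = 23*(43/2) = 989/2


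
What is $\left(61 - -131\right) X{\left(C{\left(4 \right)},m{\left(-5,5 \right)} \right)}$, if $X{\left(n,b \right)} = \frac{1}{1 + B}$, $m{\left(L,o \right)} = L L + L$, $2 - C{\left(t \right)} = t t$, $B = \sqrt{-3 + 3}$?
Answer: $192$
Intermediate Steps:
$B = 0$ ($B = \sqrt{0} = 0$)
$C{\left(t \right)} = 2 - t^{2}$ ($C{\left(t \right)} = 2 - t t = 2 - t^{2}$)
$m{\left(L,o \right)} = L + L^{2}$ ($m{\left(L,o \right)} = L^{2} + L = L + L^{2}$)
$X{\left(n,b \right)} = 1$ ($X{\left(n,b \right)} = \frac{1}{1 + 0} = 1^{-1} = 1$)
$\left(61 - -131\right) X{\left(C{\left(4 \right)},m{\left(-5,5 \right)} \right)} = \left(61 - -131\right) 1 = \left(61 + 131\right) 1 = 192 \cdot 1 = 192$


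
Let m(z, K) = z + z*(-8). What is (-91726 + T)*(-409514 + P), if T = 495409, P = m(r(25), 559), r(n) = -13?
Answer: -165277104909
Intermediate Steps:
m(z, K) = -7*z (m(z, K) = z - 8*z = -7*z)
P = 91 (P = -7*(-13) = 91)
(-91726 + T)*(-409514 + P) = (-91726 + 495409)*(-409514 + 91) = 403683*(-409423) = -165277104909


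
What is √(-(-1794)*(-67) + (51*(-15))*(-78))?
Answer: 4*I*√3783 ≈ 246.02*I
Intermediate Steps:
√(-(-1794)*(-67) + (51*(-15))*(-78)) = √(-1*120198 - 765*(-78)) = √(-120198 + 59670) = √(-60528) = 4*I*√3783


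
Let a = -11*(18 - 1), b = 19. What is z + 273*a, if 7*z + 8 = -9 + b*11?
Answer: -357165/7 ≈ -51024.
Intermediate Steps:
a = -187 (a = -11*17 = -187)
z = 192/7 (z = -8/7 + (-9 + 19*11)/7 = -8/7 + (-9 + 209)/7 = -8/7 + (⅐)*200 = -8/7 + 200/7 = 192/7 ≈ 27.429)
z + 273*a = 192/7 + 273*(-187) = 192/7 - 51051 = -357165/7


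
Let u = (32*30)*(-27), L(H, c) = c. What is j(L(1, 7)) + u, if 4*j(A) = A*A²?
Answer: -103337/4 ≈ -25834.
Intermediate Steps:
j(A) = A³/4 (j(A) = (A*A²)/4 = A³/4)
u = -25920 (u = 960*(-27) = -25920)
j(L(1, 7)) + u = (¼)*7³ - 25920 = (¼)*343 - 25920 = 343/4 - 25920 = -103337/4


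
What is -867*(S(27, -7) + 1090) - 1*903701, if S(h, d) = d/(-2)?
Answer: -3703531/2 ≈ -1.8518e+6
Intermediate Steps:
S(h, d) = -d/2 (S(h, d) = d*(-½) = -d/2)
-867*(S(27, -7) + 1090) - 1*903701 = -867*(-½*(-7) + 1090) - 1*903701 = -867*(7/2 + 1090) - 903701 = -867*2187/2 - 903701 = -1896129/2 - 903701 = -3703531/2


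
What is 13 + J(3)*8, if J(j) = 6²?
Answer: 301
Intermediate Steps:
J(j) = 36
13 + J(3)*8 = 13 + 36*8 = 13 + 288 = 301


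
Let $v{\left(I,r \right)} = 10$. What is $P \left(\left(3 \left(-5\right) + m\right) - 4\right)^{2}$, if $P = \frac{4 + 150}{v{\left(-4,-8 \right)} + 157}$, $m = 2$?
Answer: $\frac{44506}{167} \approx 266.5$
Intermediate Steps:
$P = \frac{154}{167}$ ($P = \frac{4 + 150}{10 + 157} = \frac{154}{167} \approx 0.92216$)
$P \left(\left(3 \left(-5\right) + m\right) - 4\right)^{2} = \frac{154 \left(\left(3 \left(-5\right) + 2\right) - 4\right)^{2}}{167} = \frac{154 \left(\left(-15 + 2\right) - 4\right)^{2}}{167} = \frac{154 \left(-13 - 4\right)^{2}}{167} = \frac{154 \left(-17\right)^{2}}{167} = \frac{154}{167} \cdot 289 = \frac{44506}{167}$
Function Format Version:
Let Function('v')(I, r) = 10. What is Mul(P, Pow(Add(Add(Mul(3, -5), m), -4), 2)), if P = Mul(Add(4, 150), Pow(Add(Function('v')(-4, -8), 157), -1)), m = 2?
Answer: Rational(44506, 167) ≈ 266.50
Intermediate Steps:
P = Rational(154, 167) (P = Mul(Add(4, 150), Pow(Add(10, 157), -1)) = Mul(154, Pow(167, -1)) = Mul(154, Rational(1, 167)) = Rational(154, 167) ≈ 0.92216)
Mul(P, Pow(Add(Add(Mul(3, -5), m), -4), 2)) = Mul(Rational(154, 167), Pow(Add(Add(Mul(3, -5), 2), -4), 2)) = Mul(Rational(154, 167), Pow(Add(Add(-15, 2), -4), 2)) = Mul(Rational(154, 167), Pow(Add(-13, -4), 2)) = Mul(Rational(154, 167), Pow(-17, 2)) = Mul(Rational(154, 167), 289) = Rational(44506, 167)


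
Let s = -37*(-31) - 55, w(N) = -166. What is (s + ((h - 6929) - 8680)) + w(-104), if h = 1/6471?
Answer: -95013692/6471 ≈ -14683.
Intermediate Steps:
s = 1092 (s = 1147 - 55 = 1092)
h = 1/6471 ≈ 0.00015454
(s + ((h - 6929) - 8680)) + w(-104) = (1092 + ((1/6471 - 6929) - 8680)) - 166 = (1092 + (-44837558/6471 - 8680)) - 166 = (1092 - 101005838/6471) - 166 = -93939506/6471 - 166 = -95013692/6471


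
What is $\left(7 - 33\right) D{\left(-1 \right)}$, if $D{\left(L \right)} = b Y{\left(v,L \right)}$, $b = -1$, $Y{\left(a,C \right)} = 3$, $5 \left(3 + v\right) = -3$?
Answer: $78$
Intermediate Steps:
$v = - \frac{18}{5}$ ($v = -3 + \frac{1}{5} \left(-3\right) = -3 - \frac{3}{5} = - \frac{18}{5} \approx -3.6$)
$D{\left(L \right)} = -3$ ($D{\left(L \right)} = \left(-1\right) 3 = -3$)
$\left(7 - 33\right) D{\left(-1 \right)} = \left(7 - 33\right) \left(-3\right) = \left(-26\right) \left(-3\right) = 78$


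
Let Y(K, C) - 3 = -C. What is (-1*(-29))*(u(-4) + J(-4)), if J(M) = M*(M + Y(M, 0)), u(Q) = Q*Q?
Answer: 580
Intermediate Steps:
u(Q) = Q**2
Y(K, C) = 3 - C
J(M) = M*(3 + M) (J(M) = M*(M + (3 - 1*0)) = M*(M + (3 + 0)) = M*(M + 3) = M*(3 + M))
(-1*(-29))*(u(-4) + J(-4)) = (-1*(-29))*((-4)**2 - 4*(3 - 4)) = 29*(16 - 4*(-1)) = 29*(16 + 4) = 29*20 = 580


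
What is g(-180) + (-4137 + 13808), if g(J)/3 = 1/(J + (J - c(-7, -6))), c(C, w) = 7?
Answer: 3549254/367 ≈ 9671.0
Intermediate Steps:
g(J) = 3/(-7 + 2*J) (g(J) = 3/(J + (J - 1*7)) = 3/(J + (J - 7)) = 3/(J + (-7 + J)) = 3/(-7 + 2*J))
g(-180) + (-4137 + 13808) = 3/(-7 + 2*(-180)) + (-4137 + 13808) = 3/(-7 - 360) + 9671 = 3/(-367) + 9671 = 3*(-1/367) + 9671 = -3/367 + 9671 = 3549254/367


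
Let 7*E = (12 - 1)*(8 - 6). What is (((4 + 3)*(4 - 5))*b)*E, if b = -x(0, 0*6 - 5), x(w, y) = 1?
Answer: 22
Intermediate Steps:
b = -1 (b = -1*1 = -1)
E = 22/7 (E = ((12 - 1)*(8 - 6))/7 = (11*2)/7 = (⅐)*22 = 22/7 ≈ 3.1429)
(((4 + 3)*(4 - 5))*b)*E = (((4 + 3)*(4 - 5))*(-1))*(22/7) = ((7*(-1))*(-1))*(22/7) = -7*(-1)*(22/7) = 7*(22/7) = 22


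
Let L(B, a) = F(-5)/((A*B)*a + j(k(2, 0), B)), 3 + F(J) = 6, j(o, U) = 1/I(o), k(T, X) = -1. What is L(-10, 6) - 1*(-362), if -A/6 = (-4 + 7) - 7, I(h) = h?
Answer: 521639/1441 ≈ 362.00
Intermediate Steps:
j(o, U) = 1/o
F(J) = 3 (F(J) = -3 + 6 = 3)
A = 24 (A = -6*((-4 + 7) - 7) = -6*(3 - 7) = -6*(-4) = 24)
L(B, a) = 3/(-1 + 24*B*a) (L(B, a) = 3/((24*B)*a + 1/(-1)) = 3/(24*B*a - 1) = 3/(-1 + 24*B*a))
L(-10, 6) - 1*(-362) = 3/(-1 + 24*(-10)*6) - 1*(-362) = 3/(-1 - 1440) + 362 = 3/(-1441) + 362 = 3*(-1/1441) + 362 = -3/1441 + 362 = 521639/1441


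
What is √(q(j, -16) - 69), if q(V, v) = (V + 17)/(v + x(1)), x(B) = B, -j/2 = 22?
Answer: 4*I*√105/5 ≈ 8.1976*I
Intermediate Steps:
j = -44 (j = -2*22 = -44)
q(V, v) = (17 + V)/(1 + v) (q(V, v) = (V + 17)/(v + 1) = (17 + V)/(1 + v))
√(q(j, -16) - 69) = √((17 - 44)/(1 - 16) - 69) = √(-27/(-15) - 69) = √(-1/15*(-27) - 69) = √(9/5 - 69) = √(-336/5) = 4*I*√105/5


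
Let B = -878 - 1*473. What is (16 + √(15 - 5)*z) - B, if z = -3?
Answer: 1367 - 3*√10 ≈ 1357.5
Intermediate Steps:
B = -1351 (B = -878 - 473 = -1351)
(16 + √(15 - 5)*z) - B = (16 + √(15 - 5)*(-3)) - 1*(-1351) = (16 + √10*(-3)) + 1351 = (16 - 3*√10) + 1351 = 1367 - 3*√10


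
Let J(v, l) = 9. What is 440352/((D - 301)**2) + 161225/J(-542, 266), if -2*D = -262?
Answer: 1165841417/65025 ≈ 17929.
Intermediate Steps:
D = 131 (D = -1/2*(-262) = 131)
440352/((D - 301)**2) + 161225/J(-542, 266) = 440352/((131 - 301)**2) + 161225/9 = 440352/((-170)**2) + 161225*(1/9) = 440352/28900 + 161225/9 = 440352*(1/28900) + 161225/9 = 110088/7225 + 161225/9 = 1165841417/65025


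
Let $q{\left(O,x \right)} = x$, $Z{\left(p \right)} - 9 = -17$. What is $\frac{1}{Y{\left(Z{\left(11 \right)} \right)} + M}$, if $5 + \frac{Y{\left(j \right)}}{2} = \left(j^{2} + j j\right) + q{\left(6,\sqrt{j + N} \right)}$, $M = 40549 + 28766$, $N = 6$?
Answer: $\frac{69561}{4838732729} - \frac{2 i \sqrt{2}}{4838732729} \approx 1.4376 \cdot 10^{-5} - 5.8454 \cdot 10^{-10} i$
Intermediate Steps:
$Z{\left(p \right)} = -8$ ($Z{\left(p \right)} = 9 - 17 = -8$)
$M = 69315$
$Y{\left(j \right)} = -10 + 2 \sqrt{6 + j} + 4 j^{2}$ ($Y{\left(j \right)} = -10 + 2 \left(\left(j^{2} + j j\right) + \sqrt{j + 6}\right) = -10 + 2 \left(\left(j^{2} + j^{2}\right) + \sqrt{6 + j}\right) = -10 + 2 \left(2 j^{2} + \sqrt{6 + j}\right) = -10 + 2 \left(\sqrt{6 + j} + 2 j^{2}\right) = -10 + \left(2 \sqrt{6 + j} + 4 j^{2}\right) = -10 + 2 \sqrt{6 + j} + 4 j^{2}$)
$\frac{1}{Y{\left(Z{\left(11 \right)} \right)} + M} = \frac{1}{\left(-10 + 2 \sqrt{6 - 8} + 4 \left(-8\right)^{2}\right) + 69315} = \frac{1}{\left(-10 + 2 \sqrt{-2} + 4 \cdot 64\right) + 69315} = \frac{1}{\left(-10 + 2 i \sqrt{2} + 256\right) + 69315} = \frac{1}{\left(246 + 2 i \sqrt{2}\right) + 69315} = \frac{1}{69561 + 2 i \sqrt{2}}$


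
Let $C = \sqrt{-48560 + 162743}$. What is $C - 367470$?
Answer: $-367470 + 3 \sqrt{12687} \approx -3.6713 \cdot 10^{5}$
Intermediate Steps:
$C = 3 \sqrt{12687}$ ($C = \sqrt{114183} = 3 \sqrt{12687} \approx 337.91$)
$C - 367470 = 3 \sqrt{12687} - 367470 = -367470 + 3 \sqrt{12687}$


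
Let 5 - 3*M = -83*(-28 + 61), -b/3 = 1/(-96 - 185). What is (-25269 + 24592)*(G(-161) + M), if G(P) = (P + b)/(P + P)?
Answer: -84089601997/135723 ≈ -6.1957e+5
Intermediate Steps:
b = 3/281 (b = -3/(-96 - 185) = -3/(-281) = -3*(-1/281) = 3/281 ≈ 0.010676)
M = 2744/3 (M = 5/3 - (-83)*(-28 + 61)/3 = 5/3 - (-83)*33/3 = 5/3 - ⅓*(-2739) = 5/3 + 913 = 2744/3 ≈ 914.67)
G(P) = (3/281 + P)/(2*P) (G(P) = (P + 3/281)/(P + P) = (3/281 + P)/((2*P)) = (3/281 + P)*(1/(2*P)) = (3/281 + P)/(2*P))
(-25269 + 24592)*(G(-161) + M) = (-25269 + 24592)*((1/562)*(3 + 281*(-161))/(-161) + 2744/3) = -677*((1/562)*(-1/161)*(3 - 45241) + 2744/3) = -677*((1/562)*(-1/161)*(-45238) + 2744/3) = -677*(22619/45241 + 2744/3) = -677*124209161/135723 = -84089601997/135723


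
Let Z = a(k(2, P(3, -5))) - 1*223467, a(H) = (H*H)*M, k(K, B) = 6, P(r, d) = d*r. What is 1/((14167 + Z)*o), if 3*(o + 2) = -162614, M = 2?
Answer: 3/34024657360 ≈ 8.8171e-11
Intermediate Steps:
o = -162620/3 (o = -2 + (⅓)*(-162614) = -2 - 162614/3 = -162620/3 ≈ -54207.)
a(H) = 2*H² (a(H) = (H*H)*2 = H²*2 = 2*H²)
Z = -223395 (Z = 2*6² - 1*223467 = 2*36 - 223467 = 72 - 223467 = -223395)
1/((14167 + Z)*o) = 1/((14167 - 223395)*(-162620/3)) = -3/162620/(-209228) = -1/209228*(-3/162620) = 3/34024657360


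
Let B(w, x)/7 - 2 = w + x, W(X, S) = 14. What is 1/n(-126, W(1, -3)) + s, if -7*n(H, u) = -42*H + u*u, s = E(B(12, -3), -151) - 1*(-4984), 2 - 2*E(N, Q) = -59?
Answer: 3931367/784 ≈ 5014.5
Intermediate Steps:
B(w, x) = 14 + 7*w + 7*x (B(w, x) = 14 + 7*(w + x) = 14 + (7*w + 7*x) = 14 + 7*w + 7*x)
E(N, Q) = 61/2 (E(N, Q) = 1 - ½*(-59) = 1 + 59/2 = 61/2)
s = 10029/2 (s = 61/2 - 1*(-4984) = 61/2 + 4984 = 10029/2 ≈ 5014.5)
n(H, u) = 6*H - u²/7 (n(H, u) = -(-42*H + u*u)/7 = -(-42*H + u²)/7 = -(u² - 42*H)/7 = 6*H - u²/7)
1/n(-126, W(1, -3)) + s = 1/(6*(-126) - ⅐*14²) + 10029/2 = 1/(-756 - ⅐*196) + 10029/2 = 1/(-756 - 28) + 10029/2 = 1/(-784) + 10029/2 = -1/784 + 10029/2 = 3931367/784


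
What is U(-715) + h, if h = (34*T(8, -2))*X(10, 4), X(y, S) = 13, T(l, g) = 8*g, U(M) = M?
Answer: -7787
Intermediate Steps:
h = -7072 (h = (34*(8*(-2)))*13 = (34*(-16))*13 = -544*13 = -7072)
U(-715) + h = -715 - 7072 = -7787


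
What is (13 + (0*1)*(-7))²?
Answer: 169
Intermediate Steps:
(13 + (0*1)*(-7))² = (13 + 0*(-7))² = (13 + 0)² = 13² = 169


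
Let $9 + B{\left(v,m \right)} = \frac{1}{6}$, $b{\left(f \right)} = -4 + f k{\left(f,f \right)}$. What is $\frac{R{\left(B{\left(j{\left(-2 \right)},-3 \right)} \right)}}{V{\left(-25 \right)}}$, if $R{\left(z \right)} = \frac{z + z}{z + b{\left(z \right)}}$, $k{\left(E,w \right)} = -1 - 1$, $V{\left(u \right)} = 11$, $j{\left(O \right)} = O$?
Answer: $- \frac{106}{319} \approx -0.33229$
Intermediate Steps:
$k{\left(E,w \right)} = -2$
$b{\left(f \right)} = -4 - 2 f$ ($b{\left(f \right)} = -4 + f \left(-2\right) = -4 - 2 f$)
$B{\left(v,m \right)} = - \frac{53}{6}$ ($B{\left(v,m \right)} = -9 + \frac{1}{6} = - \frac{53}{6}$)
$R{\left(z \right)} = \frac{2 z}{-4 - z}$ ($R{\left(z \right)} = \frac{z + z}{z - \left(4 + 2 z\right)} = \frac{2 z}{-4 - z}$)
$\frac{R{\left(B{\left(j{\left(-2 \right)},-3 \right)} \right)}}{V{\left(-25 \right)}} = \frac{2 \left(- \frac{53}{6}\right) \frac{1}{-4 - - \frac{53}{6}}}{11} = 2 \left(- \frac{53}{6}\right) \frac{1}{-4 + \frac{53}{6}} \cdot \frac{1}{11} = 2 \left(- \frac{53}{6}\right) \frac{1}{\frac{29}{6}} \cdot \frac{1}{11} = 2 \left(- \frac{53}{6}\right) \frac{6}{29} \cdot \frac{1}{11} = \left(- \frac{106}{29}\right) \frac{1}{11} = - \frac{106}{319}$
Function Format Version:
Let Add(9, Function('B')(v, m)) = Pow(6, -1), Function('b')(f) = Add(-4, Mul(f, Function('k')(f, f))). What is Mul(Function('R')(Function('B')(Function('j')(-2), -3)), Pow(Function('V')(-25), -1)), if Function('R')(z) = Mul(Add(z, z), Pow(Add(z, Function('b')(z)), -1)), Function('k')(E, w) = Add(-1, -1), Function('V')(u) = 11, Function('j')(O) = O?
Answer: Rational(-106, 319) ≈ -0.33229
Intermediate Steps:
Function('k')(E, w) = -2
Function('b')(f) = Add(-4, Mul(-2, f)) (Function('b')(f) = Add(-4, Mul(f, -2)) = Add(-4, Mul(-2, f)))
Function('B')(v, m) = Rational(-53, 6) (Function('B')(v, m) = Add(-9, Pow(6, -1)) = Add(-9, Rational(1, 6)) = Rational(-53, 6))
Function('R')(z) = Mul(2, z, Pow(Add(-4, Mul(-1, z)), -1)) (Function('R')(z) = Mul(Add(z, z), Pow(Add(z, Add(-4, Mul(-2, z))), -1)) = Mul(Mul(2, z), Pow(Add(-4, Mul(-1, z)), -1)) = Mul(2, z, Pow(Add(-4, Mul(-1, z)), -1)))
Mul(Function('R')(Function('B')(Function('j')(-2), -3)), Pow(Function('V')(-25), -1)) = Mul(Mul(2, Rational(-53, 6), Pow(Add(-4, Mul(-1, Rational(-53, 6))), -1)), Pow(11, -1)) = Mul(Mul(2, Rational(-53, 6), Pow(Add(-4, Rational(53, 6)), -1)), Rational(1, 11)) = Mul(Mul(2, Rational(-53, 6), Pow(Rational(29, 6), -1)), Rational(1, 11)) = Mul(Mul(2, Rational(-53, 6), Rational(6, 29)), Rational(1, 11)) = Mul(Rational(-106, 29), Rational(1, 11)) = Rational(-106, 319)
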